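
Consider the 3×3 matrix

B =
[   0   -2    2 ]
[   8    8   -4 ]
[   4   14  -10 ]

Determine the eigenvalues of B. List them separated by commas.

Set up det(μI - B) = 0.
Cofactor expansion gives p(μ) = μ^3 + 2μ^2 - 16μ - 32.
Since p(-4) = 0, μ = -4 is a root.
Factor out (μ + 4): p(μ) = (μ + 4)·(μ^2 - 2μ - 8).
The quadratic factors as (μ + 2)·(μ - 4).
Eigenvalues: -4, -2, 4.

-4, -2, 4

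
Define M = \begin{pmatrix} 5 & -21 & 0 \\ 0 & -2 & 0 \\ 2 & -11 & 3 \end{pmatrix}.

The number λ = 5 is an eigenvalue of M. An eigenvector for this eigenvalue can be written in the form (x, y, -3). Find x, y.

We need (M - 5I)v = 0.
M - 5I = [[0, -21, 0], [0, -7, 0], [2, -11, -2]].
Row 1: (0)·x + (-21)·y + (0)·-3 = 0
Row 2: (0)·x + (-7)·y + (0)·-3 = 0
Row 3: (2)·x + (-11)·y + (-2)·-3 = 0
Solving gives x = -3, y = 0.
Check: M·(-3, 0, -3) = (-15, 0, -15) = 5·(-3, 0, -3).

-3, 0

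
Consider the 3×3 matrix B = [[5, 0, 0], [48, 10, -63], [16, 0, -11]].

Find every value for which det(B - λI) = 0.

Compute the characteristic polynomial p(μ) = det(μI - B).
Expanding along the first row, p(μ) = μ^3 - 4μ^2 - 115μ + 550.
Try μ = 10: p(10) = 0, so 10 is a root.
Factor out (μ - 10): p(μ) = (μ - 10)·(μ^2 + 6μ - 55).
The quadratic factors as (μ + 11)·(μ - 5).
Eigenvalues: -11, 5, 10.

-11, 5, 10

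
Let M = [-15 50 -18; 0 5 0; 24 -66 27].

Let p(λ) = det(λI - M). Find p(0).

p(0) = det(0·I − M) = det(−M) = (−1)^3·det(M).
det(M) = 135, so p(0) = -135.

-135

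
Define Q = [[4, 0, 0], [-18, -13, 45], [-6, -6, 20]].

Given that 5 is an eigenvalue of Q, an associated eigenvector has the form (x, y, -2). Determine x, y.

0, -5

We need (Q - 5I)v = 0.
Q - 5I = [[-1, 0, 0], [-18, -18, 45], [-6, -6, 15]].
Row 1: (-1)·x + (0)·y + (0)·-2 = 0
Row 2: (-18)·x + (-18)·y + (45)·-2 = 0
Row 3: (-6)·x + (-6)·y + (15)·-2 = 0
Solving gives x = 0, y = -5.
Check: Q·(0, -5, -2) = (0, -25, -10) = 5·(0, -5, -2).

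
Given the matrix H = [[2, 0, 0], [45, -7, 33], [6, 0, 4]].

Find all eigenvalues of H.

-7, 2, 4

The characteristic polynomial is p(t) = det(tI - H).
Cofactor expansion gives p(t) = t^3 + t^2 - 34t + 56.
Try t = 2: p(2) = 0, so 2 is a root.
Dividing by (t - 2) leaves t^2 + 3t - 28.
The quadratic factors as (t + 7)·(t - 4).
Eigenvalues: -7, 2, 4.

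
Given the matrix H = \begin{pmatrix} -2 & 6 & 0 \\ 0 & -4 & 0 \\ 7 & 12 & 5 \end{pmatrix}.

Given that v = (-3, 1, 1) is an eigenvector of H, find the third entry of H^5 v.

-1024

First find the eigenvalue: Hv = (12, -4, -4) = -4·(-3, 1, 1), so λ = -4.
Then H^5 v = λ^5·v = (-4)^5·(-3, 1, 1) = -1024·(-3, 1, 1) = (3072, -1024, -1024).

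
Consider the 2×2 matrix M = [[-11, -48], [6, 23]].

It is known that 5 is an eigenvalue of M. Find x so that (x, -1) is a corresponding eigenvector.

We need (M - 5I)v = 0.
M - 5I = [[-16, -48], [6, 18]].
Row 1: (-16)·x + (-48)·-1 = 0
Row 2: (6)·x + (18)·-1 = 0
Solving gives x = 3.
Check: M·(3, -1) = (15, -5) = 5·(3, -1).

3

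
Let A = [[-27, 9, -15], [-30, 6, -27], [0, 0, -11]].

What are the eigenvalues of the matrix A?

The characteristic polynomial is p(s) = det(sI - A).
Cofactor expansion gives p(s) = s^3 + 32s^2 + 339s + 1188.
Since p(-11) = 0, s = -11 is a root.
Dividing by (s + 11) leaves s^2 + 21s + 108.
The quadratic factors as (s + 12)·(s + 9).
Eigenvalues: -12, -11, -9.

-12, -11, -9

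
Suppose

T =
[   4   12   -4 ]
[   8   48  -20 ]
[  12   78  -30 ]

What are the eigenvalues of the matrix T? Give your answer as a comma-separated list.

4, 6, 12

Compute the characteristic polynomial p(lambda) = det(lambda·I - T).
Cofactor expansion gives p(lambda) = lambda^3 - 22·lambda^2 + 144·lambda - 288.
Try lambda = 6: p(6) = 0, so 6 is a root.
Factor out (lambda - 6): p(lambda) = (lambda - 6)·(lambda^2 - 16·lambda + 48).
The quadratic factors as (lambda - 4)·(lambda - 12).
Eigenvalues: 4, 6, 12.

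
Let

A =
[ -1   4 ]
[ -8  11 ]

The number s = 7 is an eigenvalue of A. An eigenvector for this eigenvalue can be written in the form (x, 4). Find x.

2

We need (A - 7I)v = 0.
A - 7I = [[-8, 4], [-8, 4]].
Row 1: (-8)·x + (4)·4 = 0
Row 2: (-8)·x + (4)·4 = 0
Solving gives x = 2.
Check: A·(2, 4) = (14, 28) = 7·(2, 4).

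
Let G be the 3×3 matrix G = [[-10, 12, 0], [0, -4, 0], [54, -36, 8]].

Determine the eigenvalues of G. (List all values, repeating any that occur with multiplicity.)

-10, -4, 8

Compute the characteristic polynomial p(r) = det(rI - G).
Expanding along the first row, p(r) = r^3 + 6r^2 - 72r - 320.
Since p(8) = 0, r = 8 is a root.
Dividing by (r - 8) leaves r^2 + 14r + 40.
The quadratic factors as (r + 10)·(r + 4).
Eigenvalues: -10, -4, 8.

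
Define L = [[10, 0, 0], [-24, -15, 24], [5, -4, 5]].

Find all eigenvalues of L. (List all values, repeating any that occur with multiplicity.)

-7, -3, 10

Set up det(λI - L) = 0.
Expanding along the first row, p(λ) = λ^3 - 79λ - 210.
Try λ = -7: p(-7) = 0, so -7 is a root.
Factor out (λ + 7): p(λ) = (λ + 7)·(λ^2 - 7λ - 30).
The quadratic factors as (λ + 3)·(λ - 10).
Eigenvalues: -7, -3, 10.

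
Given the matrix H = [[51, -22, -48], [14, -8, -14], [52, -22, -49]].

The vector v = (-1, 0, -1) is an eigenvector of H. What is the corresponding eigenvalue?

Compute Hv: H·(-1, 0, -1) = (-3, 0, -3).
Since Hv = λv, compare component 1: -3 = λ·-1, so λ = 3.

3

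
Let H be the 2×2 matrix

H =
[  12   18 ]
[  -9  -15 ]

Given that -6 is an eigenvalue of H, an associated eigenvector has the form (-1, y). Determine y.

We need (H + 6I)v = 0.
H + 6I = [[18, 18], [-9, -9]].
Row 1: (18)·-1 + (18)·y = 0
Row 2: (-9)·-1 + (-9)·y = 0
Solving gives y = 1.
Check: H·(-1, 1) = (6, -6) = -6·(-1, 1).

1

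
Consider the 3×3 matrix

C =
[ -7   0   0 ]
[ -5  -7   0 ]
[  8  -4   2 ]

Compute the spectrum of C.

-7, -7, 2

C is lower triangular, so its eigenvalues are the diagonal entries.
Diagonal: -7, -7, 2.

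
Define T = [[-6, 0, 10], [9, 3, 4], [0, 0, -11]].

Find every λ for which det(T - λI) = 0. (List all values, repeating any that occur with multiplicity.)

-11, -6, 3

Set up det(lambda·I - T) = 0.
Cofactor expansion gives p(lambda) = lambda^3 + 14·lambda^2 + 15·lambda - 198.
Since p(3) = 0, lambda = 3 is a root.
Factor out (lambda - 3): p(lambda) = (lambda - 3)·(lambda^2 + 17·lambda + 66).
The quadratic factors as (lambda + 11)·(lambda + 6).
Eigenvalues: -11, -6, 3.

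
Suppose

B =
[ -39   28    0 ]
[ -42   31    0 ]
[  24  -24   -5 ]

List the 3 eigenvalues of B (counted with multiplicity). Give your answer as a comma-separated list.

-11, -5, 3

Compute the characteristic polynomial p(λ) = det(λI - B).
Expanding the 3×3 determinant: p(λ) = λ^3 + 13λ^2 + 7λ - 165.
Rational-root test: λ = -11 gives p(-11) = 0.
Factor out (λ + 11): p(λ) = (λ + 11)·(λ^2 + 2λ - 15).
The quadratic factors as (λ + 5)·(λ - 3).
Eigenvalues: -11, -5, 3.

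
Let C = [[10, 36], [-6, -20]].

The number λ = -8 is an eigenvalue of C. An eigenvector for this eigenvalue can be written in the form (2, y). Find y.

-1

We need (C + 8I)v = 0.
C + 8I = [[18, 36], [-6, -12]].
Row 1: (18)·2 + (36)·y = 0
Row 2: (-6)·2 + (-12)·y = 0
Solving gives y = -1.
Check: C·(2, -1) = (-16, 8) = -8·(2, -1).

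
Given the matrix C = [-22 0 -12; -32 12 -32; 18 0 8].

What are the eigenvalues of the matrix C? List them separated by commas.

-10, -4, 12

Compute the characteristic polynomial p(μ) = det(μI - C).
Cofactor expansion gives p(μ) = μ^3 + 2μ^2 - 128μ - 480.
Since p(-4) = 0, μ = -4 is a root.
Dividing by (μ + 4) leaves μ^2 - 2μ - 120.
The quadratic factors as (μ + 10)·(μ - 12).
Eigenvalues: -10, -4, 12.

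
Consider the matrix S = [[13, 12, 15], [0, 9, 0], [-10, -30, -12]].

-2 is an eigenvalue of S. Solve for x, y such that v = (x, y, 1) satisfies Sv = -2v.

-1, 0

We need (S + 2I)v = 0.
S + 2I = [[15, 12, 15], [0, 11, 0], [-10, -30, -10]].
Row 1: (15)·x + (12)·y + (15)·1 = 0
Row 2: (0)·x + (11)·y + (0)·1 = 0
Row 3: (-10)·x + (-30)·y + (-10)·1 = 0
Solving gives x = -1, y = 0.
Check: S·(-1, 0, 1) = (2, 0, -2) = -2·(-1, 0, 1).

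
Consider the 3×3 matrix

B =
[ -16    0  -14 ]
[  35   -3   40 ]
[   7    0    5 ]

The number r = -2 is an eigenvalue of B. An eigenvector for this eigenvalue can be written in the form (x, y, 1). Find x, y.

-1, 5

We need (B + 2I)v = 0.
B + 2I = [[-14, 0, -14], [35, -1, 40], [7, 0, 7]].
Row 1: (-14)·x + (0)·y + (-14)·1 = 0
Row 2: (35)·x + (-1)·y + (40)·1 = 0
Row 3: (7)·x + (0)·y + (7)·1 = 0
Solving gives x = -1, y = 5.
Check: B·(-1, 5, 1) = (2, -10, -2) = -2·(-1, 5, 1).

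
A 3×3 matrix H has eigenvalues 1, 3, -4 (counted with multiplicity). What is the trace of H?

trace(H) is the sum of the eigenvalues: (1) + (3) + (-4) = 0.

0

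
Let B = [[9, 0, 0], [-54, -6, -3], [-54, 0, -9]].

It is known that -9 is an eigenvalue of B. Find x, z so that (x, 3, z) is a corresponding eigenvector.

We need (B + 9I)v = 0.
B + 9I = [[18, 0, 0], [-54, 3, -3], [-54, 0, 0]].
Row 1: (18)·x + (0)·3 + (0)·z = 0
Row 2: (-54)·x + (3)·3 + (-3)·z = 0
Row 3: (-54)·x + (0)·3 + (0)·z = 0
Solving gives x = 0, z = 3.
Check: B·(0, 3, 3) = (0, -27, -27) = -9·(0, 3, 3).

0, 3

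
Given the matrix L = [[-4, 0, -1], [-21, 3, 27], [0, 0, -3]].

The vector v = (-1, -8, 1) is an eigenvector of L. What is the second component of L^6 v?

-5832

First find the eigenvalue: Lv = (3, 24, -3) = -3·(-1, -8, 1), so λ = -3.
Then L^6 v = λ^6·v = (-3)^6·(-1, -8, 1) = 729·(-1, -8, 1) = (-729, -5832, 729).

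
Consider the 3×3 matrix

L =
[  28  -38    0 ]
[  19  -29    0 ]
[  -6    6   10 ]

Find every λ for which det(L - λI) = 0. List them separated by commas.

Compute the characteristic polynomial p(r) = det(rI - L).
Cofactor expansion gives p(r) = r^3 - 9r^2 - 100r + 900.
Since p(9) = 0, r = 9 is a root.
Factor out (r - 9): p(r) = (r - 9)·(r^2 - 100).
The quadratic factors as (r + 10)·(r - 10).
Eigenvalues: -10, 9, 10.

-10, 9, 10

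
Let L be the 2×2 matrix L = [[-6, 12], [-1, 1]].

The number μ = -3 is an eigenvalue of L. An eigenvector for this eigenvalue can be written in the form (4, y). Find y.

We need (L + 3I)v = 0.
L + 3I = [[-3, 12], [-1, 4]].
Row 1: (-3)·4 + (12)·y = 0
Row 2: (-1)·4 + (4)·y = 0
Solving gives y = 1.
Check: L·(4, 1) = (-12, -3) = -3·(4, 1).

1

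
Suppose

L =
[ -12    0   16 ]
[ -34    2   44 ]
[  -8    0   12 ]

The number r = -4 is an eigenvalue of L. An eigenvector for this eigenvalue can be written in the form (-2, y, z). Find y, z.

We need (L + 4I)v = 0.
L + 4I = [[-8, 0, 16], [-34, 6, 44], [-8, 0, 16]].
Row 1: (-8)·-2 + (0)·y + (16)·z = 0
Row 2: (-34)·-2 + (6)·y + (44)·z = 0
Row 3: (-8)·-2 + (0)·y + (16)·z = 0
Solving gives y = -4, z = -1.
Check: L·(-2, -4, -1) = (8, 16, 4) = -4·(-2, -4, -1).

-4, -1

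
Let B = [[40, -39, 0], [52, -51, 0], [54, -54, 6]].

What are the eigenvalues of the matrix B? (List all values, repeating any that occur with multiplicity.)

The characteristic polynomial is p(r) = det(rI - B).
Expanding along the first row, p(r) = r^3 + 5r^2 - 78r + 72.
Try r = -12: p(-12) = 0, so -12 is a root.
Factor out (r + 12): p(r) = (r + 12)·(r^2 - 7r + 6).
The quadratic factors as (r - 1)·(r - 6).
Eigenvalues: -12, 1, 6.

-12, 1, 6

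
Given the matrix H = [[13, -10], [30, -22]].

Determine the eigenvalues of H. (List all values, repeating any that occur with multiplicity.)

det(H - tI) = (13 - t)(-22 - t) - (-10)·(30) = t^2 + 9t + 14.
This factors as (t + 7)·(t + 2) = 0.
Eigenvalues: -7, -2.

-7, -2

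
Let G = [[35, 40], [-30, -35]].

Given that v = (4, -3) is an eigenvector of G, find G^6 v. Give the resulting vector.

First find the eigenvalue: Gv = (20, -15) = 5·(4, -3), so λ = 5.
Then G^6 v = λ^6·v = 5^6·(4, -3) = 15625·(4, -3) = (62500, -46875).

(62500, -46875)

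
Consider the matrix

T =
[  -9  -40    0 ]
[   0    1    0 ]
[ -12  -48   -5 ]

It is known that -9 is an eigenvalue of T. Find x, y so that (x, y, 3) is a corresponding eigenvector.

We need (T + 9I)v = 0.
T + 9I = [[0, -40, 0], [0, 10, 0], [-12, -48, 4]].
Row 1: (0)·x + (-40)·y + (0)·3 = 0
Row 2: (0)·x + (10)·y + (0)·3 = 0
Row 3: (-12)·x + (-48)·y + (4)·3 = 0
Solving gives x = 1, y = 0.
Check: T·(1, 0, 3) = (-9, 0, -27) = -9·(1, 0, 3).

1, 0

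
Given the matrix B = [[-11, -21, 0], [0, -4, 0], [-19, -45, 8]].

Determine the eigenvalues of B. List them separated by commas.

The characteristic polynomial is p(t) = det(tI - B).
Cofactor expansion gives p(t) = t^3 + 7t^2 - 76t - 352.
Rational-root test: t = -4 gives p(-4) = 0.
Dividing by (t + 4) leaves t^2 + 3t - 88.
The quadratic factors as (t + 11)·(t - 8).
Eigenvalues: -11, -4, 8.

-11, -4, 8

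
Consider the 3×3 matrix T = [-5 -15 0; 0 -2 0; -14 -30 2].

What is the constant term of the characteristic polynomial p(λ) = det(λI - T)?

p(0) = det(0·I − T) = det(−T) = (−1)^3·det(T).
det(T) = 20, so p(0) = -20.

-20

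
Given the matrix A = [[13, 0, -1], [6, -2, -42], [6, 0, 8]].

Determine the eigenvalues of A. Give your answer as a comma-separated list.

-2, 10, 11

The characteristic polynomial is p(r) = det(rI - A).
Expanding the 3×3 determinant: p(r) = r^3 - 19r^2 + 68r + 220.
Try r = 10: p(10) = 0, so 10 is a root.
Factor out (r - 10): p(r) = (r - 10)·(r^2 - 9r - 22).
The quadratic factors as (r + 2)·(r - 11).
Eigenvalues: -2, 10, 11.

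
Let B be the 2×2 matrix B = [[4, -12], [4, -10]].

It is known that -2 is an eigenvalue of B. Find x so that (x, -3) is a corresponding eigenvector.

We need (B + 2I)v = 0.
B + 2I = [[6, -12], [4, -8]].
Row 1: (6)·x + (-12)·-3 = 0
Row 2: (4)·x + (-8)·-3 = 0
Solving gives x = -6.
Check: B·(-6, -3) = (12, 6) = -2·(-6, -3).

-6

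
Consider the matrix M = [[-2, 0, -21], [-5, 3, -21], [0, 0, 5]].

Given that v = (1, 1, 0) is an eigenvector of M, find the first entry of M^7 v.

First find the eigenvalue: Mv = (-2, -2, 0) = -2·(1, 1, 0), so λ = -2.
Then M^7 v = λ^7·v = (-2)^7·(1, 1, 0) = -128·(1, 1, 0) = (-128, -128, 0).

-128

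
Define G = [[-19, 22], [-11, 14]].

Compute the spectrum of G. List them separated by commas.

-8, 3

det(G - λI) = (-19 - λ)(14 - λ) - (22)·(-11) = λ^2 + 5λ - 24.
This factors as (λ + 8)·(λ - 3) = 0.
Eigenvalues: -8, 3.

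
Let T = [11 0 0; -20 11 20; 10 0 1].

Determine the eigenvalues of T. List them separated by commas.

1, 11, 11

The characteristic polynomial is p(μ) = det(μI - T).
Expanding along the first row, p(μ) = μ^3 - 23μ^2 + 143μ - 121.
Try μ = 11: p(11) = 0, so 11 is a root.
Dividing by (μ - 11) leaves μ^2 - 12μ + 11.
The quadratic factors as (μ - 1)·(μ - 11).
Eigenvalues: 1, 11, 11.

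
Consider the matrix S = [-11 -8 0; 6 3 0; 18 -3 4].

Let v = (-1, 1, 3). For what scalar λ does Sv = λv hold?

Compute Sv: S·(-1, 1, 3) = (3, -3, -9).
Since Sv = λv, compare component 1: 3 = λ·-1, so λ = -3.

-3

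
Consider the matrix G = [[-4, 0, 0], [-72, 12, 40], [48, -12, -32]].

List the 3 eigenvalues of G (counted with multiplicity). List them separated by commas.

The characteristic polynomial is p(μ) = det(μI - G).
Expanding along the first row, p(μ) = μ^3 + 24μ^2 + 176μ + 384.
Rational-root test: μ = -4 gives p(-4) = 0.
Dividing by (μ + 4) leaves μ^2 + 20μ + 96.
The quadratic factors as (μ + 12)·(μ + 8).
Eigenvalues: -12, -8, -4.

-12, -8, -4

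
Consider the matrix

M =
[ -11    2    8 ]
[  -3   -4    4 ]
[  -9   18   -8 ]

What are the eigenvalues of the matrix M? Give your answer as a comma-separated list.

-10, -8, -5

The characteristic polynomial is p(r) = det(rI - M).
Cofactor expansion gives p(r) = r^3 + 23r^2 + 170r + 400.
Rational-root test: r = -5 gives p(-5) = 0.
Factor out (r + 5): p(r) = (r + 5)·(r^2 + 18r + 80).
The quadratic factors as (r + 10)·(r + 8).
Eigenvalues: -10, -8, -5.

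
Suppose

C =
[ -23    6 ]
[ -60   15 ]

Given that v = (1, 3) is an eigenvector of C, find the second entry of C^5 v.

-9375

First find the eigenvalue: Cv = (-5, -15) = -5·(1, 3), so λ = -5.
Then C^5 v = λ^5·v = (-5)^5·(1, 3) = -3125·(1, 3) = (-3125, -9375).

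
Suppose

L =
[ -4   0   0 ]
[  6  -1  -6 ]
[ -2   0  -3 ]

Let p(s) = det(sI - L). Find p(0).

p(0) = det(0·I − L) = det(−L) = (−1)^3·det(L).
det(L) = -12, so p(0) = 12.

12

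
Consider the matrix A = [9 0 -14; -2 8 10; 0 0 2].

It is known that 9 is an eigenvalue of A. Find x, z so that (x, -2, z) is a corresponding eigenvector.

We need (A - 9I)v = 0.
A - 9I = [[0, 0, -14], [-2, -1, 10], [0, 0, -7]].
Row 1: (0)·x + (0)·-2 + (-14)·z = 0
Row 2: (-2)·x + (-1)·-2 + (10)·z = 0
Row 3: (0)·x + (0)·-2 + (-7)·z = 0
Solving gives x = 1, z = 0.
Check: A·(1, -2, 0) = (9, -18, 0) = 9·(1, -2, 0).

1, 0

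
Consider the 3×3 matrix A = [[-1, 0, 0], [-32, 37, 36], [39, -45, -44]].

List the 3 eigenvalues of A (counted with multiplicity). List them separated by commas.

-8, -1, 1

The characteristic polynomial is p(s) = det(sI - A).
Cofactor expansion gives p(s) = s^3 + 8s^2 - s - 8.
Since p(-1) = 0, s = -1 is a root.
Dividing by (s + 1) leaves s^2 + 7s - 8.
The quadratic factors as (s + 8)·(s - 1).
Eigenvalues: -8, -1, 1.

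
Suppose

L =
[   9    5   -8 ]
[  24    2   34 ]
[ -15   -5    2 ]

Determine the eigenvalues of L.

Set up det(lambda·I - L) = 0.
Expanding along the first row, p(lambda) = lambda^3 - 13·lambda^2 - 30·lambda + 504.
Since p(12) = 0, lambda = 12 is a root.
Dividing by (lambda - 12) leaves lambda^2 - lambda - 42.
The quadratic factors as (lambda + 6)·(lambda - 7).
Eigenvalues: -6, 7, 12.

-6, 7, 12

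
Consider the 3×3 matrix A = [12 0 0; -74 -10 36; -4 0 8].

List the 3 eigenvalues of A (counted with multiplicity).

-10, 8, 12

Compute the characteristic polynomial p(λ) = det(λI - A).
Expanding the 3×3 determinant: p(λ) = λ^3 - 10λ^2 - 104λ + 960.
Try λ = -10: p(-10) = 0, so -10 is a root.
Dividing by (λ + 10) leaves λ^2 - 20λ + 96.
The quadratic factors as (λ - 8)·(λ - 12).
Eigenvalues: -10, 8, 12.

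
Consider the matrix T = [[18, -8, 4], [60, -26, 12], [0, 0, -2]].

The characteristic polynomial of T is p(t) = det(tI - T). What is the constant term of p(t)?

24

p(t) = t^3 + 10t^2 + 28t + 24.
The constant term is 24.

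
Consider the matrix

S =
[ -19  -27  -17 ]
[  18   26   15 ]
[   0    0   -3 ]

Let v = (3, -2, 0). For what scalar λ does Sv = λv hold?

-1

Compute Sv: S·(3, -2, 0) = (-3, 2, 0).
Since Sv = λv, compare component 1: -3 = λ·3, so λ = -1.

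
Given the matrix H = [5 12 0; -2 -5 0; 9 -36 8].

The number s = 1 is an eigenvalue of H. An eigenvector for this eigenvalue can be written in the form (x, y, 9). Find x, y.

-3, 1

We need (H - 1I)v = 0.
H - 1I = [[4, 12, 0], [-2, -6, 0], [9, -36, 7]].
Row 1: (4)·x + (12)·y + (0)·9 = 0
Row 2: (-2)·x + (-6)·y + (0)·9 = 0
Row 3: (9)·x + (-36)·y + (7)·9 = 0
Solving gives x = -3, y = 1.
Check: H·(-3, 1, 9) = (-3, 1, 9) = 1·(-3, 1, 9).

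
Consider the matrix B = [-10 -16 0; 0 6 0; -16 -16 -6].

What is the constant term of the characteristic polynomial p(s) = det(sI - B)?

-360

p(0) = det(0·I − B) = det(−B) = (−1)^3·det(B).
det(B) = 360, so p(0) = -360.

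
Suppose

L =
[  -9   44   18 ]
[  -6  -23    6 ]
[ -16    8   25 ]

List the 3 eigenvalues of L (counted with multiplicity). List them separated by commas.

-11, -5, 9

Set up det(lambda·I - L) = 0.
Expanding the 3×3 determinant: p(lambda) = lambda^3 + 7·lambda^2 - 89·lambda - 495.
Since p(-5) = 0, lambda = -5 is a root.
Factor out (lambda + 5): p(lambda) = (lambda + 5)·(lambda^2 + 2·lambda - 99).
The quadratic factors as (lambda + 11)·(lambda - 9).
Eigenvalues: -11, -5, 9.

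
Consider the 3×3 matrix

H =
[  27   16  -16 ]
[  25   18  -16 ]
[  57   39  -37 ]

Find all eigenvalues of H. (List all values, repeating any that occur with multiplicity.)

Compute the characteristic polynomial p(λ) = det(λI - H).
Expanding the 3×3 determinant: p(λ) = λ^3 - 8λ^2 - 43λ + 110.
Rational-root test: λ = 11 gives p(11) = 0.
Dividing by (λ - 11) leaves λ^2 + 3λ - 10.
The quadratic factors as (λ + 5)·(λ - 2).
Eigenvalues: -5, 2, 11.

-5, 2, 11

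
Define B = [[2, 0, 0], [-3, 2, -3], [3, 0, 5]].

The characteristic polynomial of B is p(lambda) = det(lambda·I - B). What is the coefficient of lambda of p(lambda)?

p(lambda) = lambda^3 - 9·lambda^2 + 24·lambda - 20.
The coefficient of lambda is 24.

24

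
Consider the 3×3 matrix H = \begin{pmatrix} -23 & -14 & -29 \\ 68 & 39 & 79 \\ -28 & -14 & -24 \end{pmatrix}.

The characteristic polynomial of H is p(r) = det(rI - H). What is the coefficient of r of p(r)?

-35

p(r) = r^3 + 8r^2 - 35r - 150.
The coefficient of r is -35.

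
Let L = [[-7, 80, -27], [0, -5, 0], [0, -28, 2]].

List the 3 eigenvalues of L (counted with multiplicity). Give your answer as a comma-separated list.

-7, -5, 2

The characteristic polynomial is p(r) = det(rI - L).
Expanding the 3×3 determinant: p(r) = r^3 + 10r^2 + 11r - 70.
Since p(-5) = 0, r = -5 is a root.
Dividing by (r + 5) leaves r^2 + 5r - 14.
The quadratic factors as (r + 7)·(r - 2).
Eigenvalues: -7, -5, 2.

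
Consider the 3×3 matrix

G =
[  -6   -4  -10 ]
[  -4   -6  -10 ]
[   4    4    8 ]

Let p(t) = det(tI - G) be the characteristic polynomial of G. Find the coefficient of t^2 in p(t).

4

The coefficient of t^2 of det(tI - G) is −trace(G).
trace(G) = (-6) + (-6) + (8) = -4, so the coefficient is 4.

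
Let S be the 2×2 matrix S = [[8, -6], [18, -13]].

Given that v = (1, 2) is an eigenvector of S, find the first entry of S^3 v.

-64

First find the eigenvalue: Sv = (-4, -8) = -4·(1, 2), so λ = -4.
Then S^3 v = λ^3·v = (-4)^3·(1, 2) = -64·(1, 2) = (-64, -128).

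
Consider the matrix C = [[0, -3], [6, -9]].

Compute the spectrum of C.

-6, -3

det(C - sI) = (0 - s)(-9 - s) - (-3)·(6) = s^2 + 9s + 18.
This factors as (s + 6)·(s + 3) = 0.
Eigenvalues: -6, -3.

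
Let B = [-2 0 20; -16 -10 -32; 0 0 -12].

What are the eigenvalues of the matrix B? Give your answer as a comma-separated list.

-12, -10, -2

The characteristic polynomial is p(λ) = det(λI - B).
Expanding along the first row, p(λ) = λ^3 + 24λ^2 + 164λ + 240.
Since p(-2) = 0, λ = -2 is a root.
Dividing by (λ + 2) leaves λ^2 + 22λ + 120.
The quadratic factors as (λ + 12)·(λ + 10).
Eigenvalues: -12, -10, -2.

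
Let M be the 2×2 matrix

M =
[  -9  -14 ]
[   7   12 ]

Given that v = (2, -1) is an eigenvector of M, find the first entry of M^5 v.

-64

First find the eigenvalue: Mv = (-4, 2) = -2·(2, -1), so λ = -2.
Then M^5 v = λ^5·v = (-2)^5·(2, -1) = -32·(2, -1) = (-64, 32).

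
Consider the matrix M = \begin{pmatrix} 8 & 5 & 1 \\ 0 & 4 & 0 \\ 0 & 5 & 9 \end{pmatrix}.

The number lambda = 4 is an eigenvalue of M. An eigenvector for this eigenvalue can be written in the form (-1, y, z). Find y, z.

We need (M - 4I)v = 0.
M - 4I = [[4, 5, 1], [0, 0, 0], [0, 5, 5]].
Row 1: (4)·-1 + (5)·y + (1)·z = 0
Row 2: (0)·-1 + (0)·y + (0)·z = 0
Row 3: (0)·-1 + (5)·y + (5)·z = 0
Solving gives y = 1, z = -1.
Check: M·(-1, 1, -1) = (-4, 4, -4) = 4·(-1, 1, -1).

1, -1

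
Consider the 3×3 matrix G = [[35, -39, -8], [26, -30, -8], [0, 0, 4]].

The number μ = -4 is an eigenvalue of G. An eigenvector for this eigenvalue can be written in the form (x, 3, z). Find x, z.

3, 0

We need (G + 4I)v = 0.
G + 4I = [[39, -39, -8], [26, -26, -8], [0, 0, 8]].
Row 1: (39)·x + (-39)·3 + (-8)·z = 0
Row 2: (26)·x + (-26)·3 + (-8)·z = 0
Row 3: (0)·x + (0)·3 + (8)·z = 0
Solving gives x = 3, z = 0.
Check: G·(3, 3, 0) = (-12, -12, 0) = -4·(3, 3, 0).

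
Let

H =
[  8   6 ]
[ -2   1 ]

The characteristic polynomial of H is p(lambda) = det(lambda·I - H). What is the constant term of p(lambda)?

20

p(lambda) = lambda^2 - 9·lambda + 20.
The constant term is 20.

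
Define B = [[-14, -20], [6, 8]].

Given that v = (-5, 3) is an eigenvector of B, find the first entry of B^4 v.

-80

First find the eigenvalue: Bv = (10, -6) = -2·(-5, 3), so λ = -2.
Then B^4 v = λ^4·v = (-2)^4·(-5, 3) = 16·(-5, 3) = (-80, 48).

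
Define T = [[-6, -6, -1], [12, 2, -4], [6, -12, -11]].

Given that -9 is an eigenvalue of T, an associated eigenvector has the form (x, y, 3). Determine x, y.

1, 0

We need (T + 9I)v = 0.
T + 9I = [[3, -6, -1], [12, 11, -4], [6, -12, -2]].
Row 1: (3)·x + (-6)·y + (-1)·3 = 0
Row 2: (12)·x + (11)·y + (-4)·3 = 0
Row 3: (6)·x + (-12)·y + (-2)·3 = 0
Solving gives x = 1, y = 0.
Check: T·(1, 0, 3) = (-9, 0, -27) = -9·(1, 0, 3).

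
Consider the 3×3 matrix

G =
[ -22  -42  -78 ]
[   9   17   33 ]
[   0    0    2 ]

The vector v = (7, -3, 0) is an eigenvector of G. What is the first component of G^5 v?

-7168

First find the eigenvalue: Gv = (-28, 12, 0) = -4·(7, -3, 0), so λ = -4.
Then G^5 v = λ^5·v = (-4)^5·(7, -3, 0) = -1024·(7, -3, 0) = (-7168, 3072, 0).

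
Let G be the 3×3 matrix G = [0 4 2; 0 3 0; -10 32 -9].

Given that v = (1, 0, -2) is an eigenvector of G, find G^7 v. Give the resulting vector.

First find the eigenvalue: Gv = (-4, 0, 8) = -4·(1, 0, -2), so λ = -4.
Then G^7 v = λ^7·v = (-4)^7·(1, 0, -2) = -16384·(1, 0, -2) = (-16384, 0, 32768).

(-16384, 0, 32768)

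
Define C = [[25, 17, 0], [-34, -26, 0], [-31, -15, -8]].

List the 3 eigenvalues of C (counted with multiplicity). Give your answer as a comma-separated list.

Set up det(λI - C) = 0.
Expanding along the first row, p(λ) = λ^3 + 9λ^2 - 64λ - 576.
Try λ = 8: p(8) = 0, so 8 is a root.
Dividing by (λ - 8) leaves λ^2 + 17λ + 72.
The quadratic factors as (λ + 9)·(λ + 8).
Eigenvalues: -9, -8, 8.

-9, -8, 8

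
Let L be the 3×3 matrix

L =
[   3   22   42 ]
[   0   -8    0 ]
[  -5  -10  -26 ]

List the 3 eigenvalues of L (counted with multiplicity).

Set up det(λI - L) = 0.
Expanding along the first row, p(λ) = λ^3 + 31λ^2 + 316λ + 1056.
Rational-root test: λ = -8 gives p(-8) = 0.
Factor out (λ + 8): p(λ) = (λ + 8)·(λ^2 + 23λ + 132).
The quadratic factors as (λ + 12)·(λ + 11).
Eigenvalues: -12, -11, -8.

-12, -11, -8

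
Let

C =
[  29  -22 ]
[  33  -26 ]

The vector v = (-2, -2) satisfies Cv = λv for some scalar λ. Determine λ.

7

Compute Cv: C·(-2, -2) = (-14, -14).
Since Cv = λv, compare component 1: -14 = λ·-2, so λ = 7.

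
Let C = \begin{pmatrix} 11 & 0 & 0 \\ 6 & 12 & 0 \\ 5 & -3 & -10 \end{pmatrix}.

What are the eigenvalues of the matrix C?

-10, 11, 12

C is lower triangular, so its eigenvalues are the diagonal entries.
Diagonal: 11, 12, -10.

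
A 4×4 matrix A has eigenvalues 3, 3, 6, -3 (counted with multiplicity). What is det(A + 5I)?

1408

If A has eigenvalues 3, 3, 6, -3, then A + 5I has eigenvalues 8, 8, 11, 2.
det(A + 5I) = (8) · (8) · (11) · (2) = 1408.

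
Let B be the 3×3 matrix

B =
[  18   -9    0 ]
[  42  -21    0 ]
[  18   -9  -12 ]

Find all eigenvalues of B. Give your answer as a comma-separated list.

Set up det(μI - B) = 0.
Cofactor expansion gives p(μ) = μ^3 + 15μ^2 + 36μ.
Since p(0) = 0, μ = 0 is a root.
Factor out μ: p(μ) = μ·(μ^2 + 15μ + 36).
The quadratic factors as (μ + 12)·(μ + 3).
Eigenvalues: -12, -3, 0.

-12, -3, 0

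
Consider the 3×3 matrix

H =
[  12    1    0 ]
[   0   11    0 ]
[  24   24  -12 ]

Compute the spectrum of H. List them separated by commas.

The characteristic polynomial is p(lambda) = det(lambda·I - H).
Expanding the 3×3 determinant: p(lambda) = lambda^3 - 11·lambda^2 - 144·lambda + 1584.
Try lambda = 12: p(12) = 0, so 12 is a root.
Dividing by (lambda - 12) leaves lambda^2 + lambda - 132.
The quadratic factors as (lambda + 12)·(lambda - 11).
Eigenvalues: -12, 11, 12.

-12, 11, 12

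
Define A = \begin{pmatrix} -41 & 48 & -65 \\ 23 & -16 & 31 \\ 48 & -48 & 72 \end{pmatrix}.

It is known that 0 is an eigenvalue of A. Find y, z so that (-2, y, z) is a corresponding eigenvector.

We need (A)v = 0.
A = [[-41, 48, -65], [23, -16, 31], [48, -48, 72]].
Row 1: (-41)·-2 + (48)·y + (-65)·z = 0
Row 2: (23)·-2 + (-16)·y + (31)·z = 0
Row 3: (48)·-2 + (-48)·y + (72)·z = 0
Solving gives y = 1, z = 2.
Check: A·(-2, 1, 2) = (0, 0, 0) = 0·(-2, 1, 2).

1, 2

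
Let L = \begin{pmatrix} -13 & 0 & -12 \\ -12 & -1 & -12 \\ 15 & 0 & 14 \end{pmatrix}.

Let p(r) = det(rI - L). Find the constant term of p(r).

-2

p(r) = r^3 - 3r - 2.
The constant term is -2.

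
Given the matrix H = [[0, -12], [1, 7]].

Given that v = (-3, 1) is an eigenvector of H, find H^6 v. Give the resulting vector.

(-12288, 4096)

First find the eigenvalue: Hv = (-12, 4) = 4·(-3, 1), so λ = 4.
Then H^6 v = λ^6·v = 4^6·(-3, 1) = 4096·(-3, 1) = (-12288, 4096).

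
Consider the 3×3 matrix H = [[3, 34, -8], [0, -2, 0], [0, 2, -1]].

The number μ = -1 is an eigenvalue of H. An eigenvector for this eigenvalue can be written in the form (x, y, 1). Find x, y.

2, 0

We need (H + 1I)v = 0.
H + 1I = [[4, 34, -8], [0, -1, 0], [0, 2, 0]].
Row 1: (4)·x + (34)·y + (-8)·1 = 0
Row 2: (0)·x + (-1)·y + (0)·1 = 0
Row 3: (0)·x + (2)·y + (0)·1 = 0
Solving gives x = 2, y = 0.
Check: H·(2, 0, 1) = (-2, 0, -1) = -1·(2, 0, 1).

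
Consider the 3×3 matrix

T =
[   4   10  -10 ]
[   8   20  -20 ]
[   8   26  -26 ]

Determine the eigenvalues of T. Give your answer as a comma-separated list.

-6, 0, 4

The characteristic polynomial is p(λ) = det(λI - T).
Expanding the 3×3 determinant: p(λ) = λ^3 + 2λ^2 - 24λ.
Since p(0) = 0, λ = 0 is a root.
Dividing by λ leaves λ^2 + 2λ - 24.
The quadratic factors as (λ + 6)·(λ - 4).
Eigenvalues: -6, 0, 4.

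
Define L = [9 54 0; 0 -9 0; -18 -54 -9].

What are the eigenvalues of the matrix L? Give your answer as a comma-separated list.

-9, -9, 9

Compute the characteristic polynomial p(t) = det(tI - L).
Cofactor expansion gives p(t) = t^3 + 9t^2 - 81t - 729.
Try t = 9: p(9) = 0, so 9 is a root.
Factor out (t - 9): p(t) = (t - 9)·(t^2 + 18t + 81).
The quadratic factor is (t + 9)^2.
Eigenvalues: -9, -9, 9.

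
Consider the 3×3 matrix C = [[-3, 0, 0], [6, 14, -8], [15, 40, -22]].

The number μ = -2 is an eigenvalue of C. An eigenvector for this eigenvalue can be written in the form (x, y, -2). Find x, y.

0, -1

We need (C + 2I)v = 0.
C + 2I = [[-1, 0, 0], [6, 16, -8], [15, 40, -20]].
Row 1: (-1)·x + (0)·y + (0)·-2 = 0
Row 2: (6)·x + (16)·y + (-8)·-2 = 0
Row 3: (15)·x + (40)·y + (-20)·-2 = 0
Solving gives x = 0, y = -1.
Check: C·(0, -1, -2) = (0, 2, 4) = -2·(0, -1, -2).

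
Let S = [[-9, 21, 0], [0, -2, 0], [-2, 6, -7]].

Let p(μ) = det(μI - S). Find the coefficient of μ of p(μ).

95

p(μ) = μ^3 + 18μ^2 + 95μ + 126.
The coefficient of μ is 95.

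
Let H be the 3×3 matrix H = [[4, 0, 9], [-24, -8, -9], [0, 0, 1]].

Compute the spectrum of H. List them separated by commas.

Compute the characteristic polynomial p(t) = det(tI - H).
Expanding along the first row, p(t) = t^3 + 3t^2 - 36t + 32.
Rational-root test: t = 1 gives p(1) = 0.
Factor out (t - 1): p(t) = (t - 1)·(t^2 + 4t - 32).
The quadratic factors as (t + 8)·(t - 4).
Eigenvalues: -8, 1, 4.

-8, 1, 4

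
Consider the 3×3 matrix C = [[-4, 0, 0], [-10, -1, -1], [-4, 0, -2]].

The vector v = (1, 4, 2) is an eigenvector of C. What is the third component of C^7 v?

-32768

First find the eigenvalue: Cv = (-4, -16, -8) = -4·(1, 4, 2), so λ = -4.
Then C^7 v = λ^7·v = (-4)^7·(1, 4, 2) = -16384·(1, 4, 2) = (-16384, -65536, -32768).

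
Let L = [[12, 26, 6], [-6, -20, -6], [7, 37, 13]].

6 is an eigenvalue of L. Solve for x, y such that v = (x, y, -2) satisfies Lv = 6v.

We need (L - 6I)v = 0.
L - 6I = [[6, 26, 6], [-6, -26, -6], [7, 37, 7]].
Row 1: (6)·x + (26)·y + (6)·-2 = 0
Row 2: (-6)·x + (-26)·y + (-6)·-2 = 0
Row 3: (7)·x + (37)·y + (7)·-2 = 0
Solving gives x = 2, y = 0.
Check: L·(2, 0, -2) = (12, 0, -12) = 6·(2, 0, -2).

2, 0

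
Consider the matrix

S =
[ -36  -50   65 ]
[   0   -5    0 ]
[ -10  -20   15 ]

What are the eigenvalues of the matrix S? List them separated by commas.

-11, -10, -5

Set up det(tI - S) = 0.
Expanding the 3×3 determinant: p(t) = t^3 + 26t^2 + 215t + 550.
Rational-root test: t = -5 gives p(-5) = 0.
Factor out (t + 5): p(t) = (t + 5)·(t^2 + 21t + 110).
The quadratic factors as (t + 11)·(t + 10).
Eigenvalues: -11, -10, -5.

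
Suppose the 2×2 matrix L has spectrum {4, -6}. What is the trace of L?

-2

trace(L) is the sum of the eigenvalues: (4) + (-6) = -2.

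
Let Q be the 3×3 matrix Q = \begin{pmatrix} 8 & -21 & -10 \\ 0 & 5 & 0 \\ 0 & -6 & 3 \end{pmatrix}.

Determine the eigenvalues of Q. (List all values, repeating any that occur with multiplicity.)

3, 5, 8

The characteristic polynomial is p(r) = det(rI - Q).
Expanding along the first row, p(r) = r^3 - 16r^2 + 79r - 120.
Try r = 3: p(3) = 0, so 3 is a root.
Dividing by (r - 3) leaves r^2 - 13r + 40.
The quadratic factors as (r - 5)·(r - 8).
Eigenvalues: 3, 5, 8.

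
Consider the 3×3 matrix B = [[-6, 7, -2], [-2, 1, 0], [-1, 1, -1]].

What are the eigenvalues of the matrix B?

The characteristic polynomial is p(s) = det(sI - B).
Cofactor expansion gives p(s) = s^3 + 6s^2 + 11s + 6.
Rational-root test: s = -1 gives p(-1) = 0.
Dividing by (s + 1) leaves s^2 + 5s + 6.
The quadratic factors as (s + 3)·(s + 2).
Eigenvalues: -3, -2, -1.

-3, -2, -1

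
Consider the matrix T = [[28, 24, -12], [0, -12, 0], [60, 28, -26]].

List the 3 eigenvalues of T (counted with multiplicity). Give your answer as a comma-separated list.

Set up det(rI - T) = 0.
Expanding the 3×3 determinant: p(r) = r^3 + 10r^2 - 32r - 96.
Try r = -2: p(-2) = 0, so -2 is a root.
Factor out (r + 2): p(r) = (r + 2)·(r^2 + 8r - 48).
The quadratic factors as (r + 12)·(r - 4).
Eigenvalues: -12, -2, 4.

-12, -2, 4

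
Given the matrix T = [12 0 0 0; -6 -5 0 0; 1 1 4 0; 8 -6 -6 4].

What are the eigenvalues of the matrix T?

T is lower triangular, so its eigenvalues are the diagonal entries.
Diagonal: 12, -5, 4, 4.

-5, 4, 4, 12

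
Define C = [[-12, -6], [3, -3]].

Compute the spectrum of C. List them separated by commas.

det(C - rI) = (-12 - r)(-3 - r) - (-6)·(3) = r^2 + 15r + 54.
This factors as (r + 9)·(r + 6) = 0.
Eigenvalues: -9, -6.

-9, -6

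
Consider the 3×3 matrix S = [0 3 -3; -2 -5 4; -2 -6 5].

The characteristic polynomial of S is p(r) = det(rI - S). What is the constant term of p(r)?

0

p(r) = r^3 - r.
The constant term is 0.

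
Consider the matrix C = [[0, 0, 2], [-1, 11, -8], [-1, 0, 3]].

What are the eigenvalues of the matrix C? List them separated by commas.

Compute the characteristic polynomial p(μ) = det(μI - C).
Expanding along the first row, p(μ) = μ^3 - 14μ^2 + 35μ - 22.
Try μ = 2: p(2) = 0, so 2 is a root.
Factor out (μ - 2): p(μ) = (μ - 2)·(μ^2 - 12μ + 11).
The quadratic factors as (μ - 1)·(μ - 11).
Eigenvalues: 1, 2, 11.

1, 2, 11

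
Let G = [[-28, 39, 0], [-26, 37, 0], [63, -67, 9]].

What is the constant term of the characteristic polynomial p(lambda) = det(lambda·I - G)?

p(0) = det(0·I − G) = det(−G) = (−1)^3·det(G).
det(G) = -198, so p(0) = 198.

198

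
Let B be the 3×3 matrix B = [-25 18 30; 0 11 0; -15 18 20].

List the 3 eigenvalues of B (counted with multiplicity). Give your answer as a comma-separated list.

Set up det(λI - B) = 0.
Cofactor expansion gives p(λ) = λ^3 - 6λ^2 - 105λ + 550.
Since p(11) = 0, λ = 11 is a root.
Factor out (λ - 11): p(λ) = (λ - 11)·(λ^2 + 5λ - 50).
The quadratic factors as (λ + 10)·(λ - 5).
Eigenvalues: -10, 5, 11.

-10, 5, 11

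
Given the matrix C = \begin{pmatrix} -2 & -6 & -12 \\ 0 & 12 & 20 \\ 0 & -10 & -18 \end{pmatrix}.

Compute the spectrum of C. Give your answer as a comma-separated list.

-8, -2, 2

Set up det(λI - C) = 0.
Cofactor expansion gives p(λ) = λ^3 + 8λ^2 - 4λ - 32.
Since p(-2) = 0, λ = -2 is a root.
Dividing by (λ + 2) leaves λ^2 + 6λ - 16.
The quadratic factors as (λ + 8)·(λ - 2).
Eigenvalues: -8, -2, 2.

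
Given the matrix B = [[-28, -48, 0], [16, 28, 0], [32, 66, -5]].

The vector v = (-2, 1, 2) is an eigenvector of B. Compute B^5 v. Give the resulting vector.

First find the eigenvalue: Bv = (8, -4, -8) = -4·(-2, 1, 2), so λ = -4.
Then B^5 v = λ^5·v = (-4)^5·(-2, 1, 2) = -1024·(-2, 1, 2) = (2048, -1024, -2048).

(2048, -1024, -2048)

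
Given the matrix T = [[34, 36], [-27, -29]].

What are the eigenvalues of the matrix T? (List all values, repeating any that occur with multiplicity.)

det(T - tI) = (34 - t)(-29 - t) - (36)·(-27) = t^2 - 5t - 14.
This factors as (t + 2)·(t - 7) = 0.
Eigenvalues: -2, 7.

-2, 7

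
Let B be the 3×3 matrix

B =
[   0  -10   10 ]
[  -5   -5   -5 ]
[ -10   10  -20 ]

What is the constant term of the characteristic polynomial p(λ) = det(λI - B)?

p(0) = det(0·I − B) = det(−B) = (−1)^3·det(B).
det(B) = -500, so p(0) = 500.

500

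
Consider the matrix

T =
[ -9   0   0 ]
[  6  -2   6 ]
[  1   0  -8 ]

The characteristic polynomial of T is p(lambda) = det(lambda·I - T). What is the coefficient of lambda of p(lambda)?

p(lambda) = lambda^3 + 19·lambda^2 + 106·lambda + 144.
The coefficient of lambda is 106.

106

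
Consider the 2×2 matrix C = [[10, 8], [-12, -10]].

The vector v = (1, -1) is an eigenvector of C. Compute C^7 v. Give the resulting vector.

(128, -128)

First find the eigenvalue: Cv = (2, -2) = 2·(1, -1), so λ = 2.
Then C^7 v = λ^7·v = 2^7·(1, -1) = 128·(1, -1) = (128, -128).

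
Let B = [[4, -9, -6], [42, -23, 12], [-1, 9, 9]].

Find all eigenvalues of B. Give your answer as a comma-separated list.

-8, -5, 3

Set up det(rI - B) = 0.
Cofactor expansion gives p(r) = r^3 + 10r^2 + r - 120.
Try r = 3: p(3) = 0, so 3 is a root.
Factor out (r - 3): p(r) = (r - 3)·(r^2 + 13r + 40).
The quadratic factors as (r + 8)·(r + 5).
Eigenvalues: -8, -5, 3.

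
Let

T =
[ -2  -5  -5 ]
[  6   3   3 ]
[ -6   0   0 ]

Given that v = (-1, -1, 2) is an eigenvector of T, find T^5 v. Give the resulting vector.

(-243, -243, 486)

First find the eigenvalue: Tv = (-3, -3, 6) = 3·(-1, -1, 2), so λ = 3.
Then T^5 v = λ^5·v = 3^5·(-1, -1, 2) = 243·(-1, -1, 2) = (-243, -243, 486).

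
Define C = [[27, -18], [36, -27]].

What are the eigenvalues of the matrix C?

-9, 9

det(C - λI) = (27 - λ)(-27 - λ) - (-18)·(36) = λ^2 - 81.
This factors as (λ + 9)·(λ - 9) = 0.
Eigenvalues: -9, 9.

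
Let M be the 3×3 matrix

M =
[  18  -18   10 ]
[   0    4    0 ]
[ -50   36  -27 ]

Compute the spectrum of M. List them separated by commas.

The characteristic polynomial is p(t) = det(tI - M).
Cofactor expansion gives p(t) = t^3 + 5t^2 - 22t - 56.
Rational-root test: t = -7 gives p(-7) = 0.
Factor out (t + 7): p(t) = (t + 7)·(t^2 - 2t - 8).
The quadratic factors as (t + 2)·(t - 4).
Eigenvalues: -7, -2, 4.

-7, -2, 4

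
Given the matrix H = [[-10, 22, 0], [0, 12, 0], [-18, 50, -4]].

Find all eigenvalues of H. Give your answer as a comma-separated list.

Set up det(λI - H) = 0.
Expanding the 3×3 determinant: p(λ) = λ^3 + 2λ^2 - 128λ - 480.
Since p(-10) = 0, λ = -10 is a root.
Factor out (λ + 10): p(λ) = (λ + 10)·(λ^2 - 8λ - 48).
The quadratic factors as (λ + 4)·(λ - 12).
Eigenvalues: -10, -4, 12.

-10, -4, 12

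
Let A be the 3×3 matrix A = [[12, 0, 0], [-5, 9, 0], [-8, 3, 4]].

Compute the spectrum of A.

A is lower triangular, so its eigenvalues are the diagonal entries.
Diagonal: 12, 9, 4.

4, 9, 12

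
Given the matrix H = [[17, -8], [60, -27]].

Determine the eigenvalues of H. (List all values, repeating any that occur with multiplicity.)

-7, -3

det(H - rI) = (17 - r)(-27 - r) - (-8)·(60) = r^2 + 10r + 21.
This factors as (r + 7)·(r + 3) = 0.
Eigenvalues: -7, -3.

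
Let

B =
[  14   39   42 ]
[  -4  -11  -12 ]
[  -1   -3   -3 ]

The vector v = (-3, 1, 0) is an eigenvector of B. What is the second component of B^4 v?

First find the eigenvalue: Bv = (-3, 1, 0) = 1·(-3, 1, 0), so λ = 1.
Then B^4 v = λ^4·v = 1^4·(-3, 1, 0) = 1·(-3, 1, 0) = (-3, 1, 0).

1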